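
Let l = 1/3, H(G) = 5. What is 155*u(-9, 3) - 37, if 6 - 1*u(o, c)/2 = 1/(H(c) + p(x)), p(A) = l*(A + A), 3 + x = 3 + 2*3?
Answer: 16097/9 ≈ 1788.6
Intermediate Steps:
l = 1/3 ≈ 0.33333
x = 6 (x = -3 + (3 + 2*3) = -3 + (3 + 6) = -3 + 9 = 6)
p(A) = 2*A/3 (p(A) = (A + A)/3 = (2*A)/3 = 2*A/3)
u(o, c) = 106/9 (u(o, c) = 12 - 2/(5 + (2/3)*6) = 12 - 2/(5 + 4) = 12 - 2/9 = 106/9)
155*u(-9, 3) - 37 = 155*(106/9) - 37 = 16430/9 - 37 = 16097/9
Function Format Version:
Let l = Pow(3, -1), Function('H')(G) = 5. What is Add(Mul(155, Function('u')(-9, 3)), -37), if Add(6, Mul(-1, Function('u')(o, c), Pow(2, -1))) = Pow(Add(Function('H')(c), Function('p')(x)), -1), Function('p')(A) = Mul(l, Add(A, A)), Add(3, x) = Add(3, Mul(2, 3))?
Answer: Rational(16097, 9) ≈ 1788.6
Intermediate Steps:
l = Rational(1, 3) ≈ 0.33333
x = 6 (x = Add(-3, Add(3, Mul(2, 3))) = Add(-3, Add(3, 6)) = Add(-3, 9) = 6)
Function('p')(A) = Mul(Rational(2, 3), A) (Function('p')(A) = Mul(Rational(1, 3), Add(A, A)) = Mul(Rational(1, 3), Mul(2, A)) = Mul(Rational(2, 3), A))
Function('u')(o, c) = Rational(106, 9) (Function('u')(o, c) = Add(12, Mul(-2, Pow(Add(5, Mul(Rational(2, 3), 6)), -1))) = Add(12, Mul(-2, Pow(Add(5, 4), -1))) = Add(12, Mul(-2, Pow(9, -1))) = Add(12, Mul(-2, Rational(1, 9))) = Add(12, Rational(-2, 9)) = Rational(106, 9))
Add(Mul(155, Function('u')(-9, 3)), -37) = Add(Mul(155, Rational(106, 9)), -37) = Add(Rational(16430, 9), -37) = Rational(16097, 9)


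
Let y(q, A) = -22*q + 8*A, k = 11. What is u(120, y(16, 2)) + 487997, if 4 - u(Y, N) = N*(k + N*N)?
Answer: 38424753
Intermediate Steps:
u(Y, N) = 4 - N*(11 + N²) (u(Y, N) = 4 - N*(11 + N*N) = 4 - N*(11 + N²))
u(120, y(16, 2)) + 487997 = (4 - (-22*16 + 8*2)³ - 11*(-22*16 + 8*2)) + 487997 = (4 - (-352 + 16)³ - 11*(-352 + 16)) + 487997 = (4 - 1*(-336)³ - 11*(-336)) + 487997 = (4 - 1*(-37933056) + 3696) + 487997 = (4 + 37933056 + 3696) + 487997 = 37936756 + 487997 = 38424753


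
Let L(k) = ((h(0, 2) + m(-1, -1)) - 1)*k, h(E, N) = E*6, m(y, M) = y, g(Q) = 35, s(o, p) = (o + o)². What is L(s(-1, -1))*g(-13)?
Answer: -280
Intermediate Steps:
s(o, p) = 4*o² (s(o, p) = (2*o)² = 4*o²)
h(E, N) = 6*E
L(k) = -2*k (L(k) = ((6*0 - 1) - 1)*k = ((0 - 1) - 1)*k = (-1 - 1)*k = -2*k)
L(s(-1, -1))*g(-13) = -8*(-1)²*35 = -8*35 = -280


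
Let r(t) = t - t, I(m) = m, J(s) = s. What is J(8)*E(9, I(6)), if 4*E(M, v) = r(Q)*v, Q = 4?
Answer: 0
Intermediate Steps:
r(t) = 0
E(M, v) = 0 (E(M, v) = (0*v)/4 = (1/4)*0 = 0)
J(8)*E(9, I(6)) = 8*0 = 0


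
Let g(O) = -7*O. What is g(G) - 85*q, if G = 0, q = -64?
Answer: 5440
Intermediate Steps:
g(G) - 85*q = -7*0 - 85*(-64) = 0 + 5440 = 5440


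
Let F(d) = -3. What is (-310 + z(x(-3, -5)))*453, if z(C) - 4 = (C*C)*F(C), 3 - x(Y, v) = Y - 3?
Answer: -248697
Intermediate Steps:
x(Y, v) = 6 - Y (x(Y, v) = 3 - (Y - 3) = 3 - (-3 + Y) = 3 + (3 - Y) = 6 - Y)
z(C) = 4 - 3*C² (z(C) = 4 + (C*C)*(-3) = 4 + C²*(-3) = 4 - 3*C²)
(-310 + z(x(-3, -5)))*453 = (-310 + (4 - 3*(6 - 1*(-3))²))*453 = (-310 + (4 - 3*(6 + 3)²))*453 = (-310 + (4 - 3*9²))*453 = (-310 + (4 - 3*81))*453 = (-310 + (4 - 243))*453 = (-310 - 239)*453 = -549*453 = -248697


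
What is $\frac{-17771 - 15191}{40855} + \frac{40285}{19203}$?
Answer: $\frac{1012874389}{784538565} \approx 1.291$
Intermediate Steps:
$\frac{-17771 - 15191}{40855} + \frac{40285}{19203} = \left(-32962\right) \frac{1}{40855} + 40285 \cdot \frac{1}{19203} = - \frac{32962}{40855} + \frac{40285}{19203} = \frac{1012874389}{784538565}$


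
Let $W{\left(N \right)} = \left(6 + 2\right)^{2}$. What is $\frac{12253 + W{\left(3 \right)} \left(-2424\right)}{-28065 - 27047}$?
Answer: $\frac{142883}{55112} \approx 2.5926$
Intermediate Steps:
$W{\left(N \right)} = 64$ ($W{\left(N \right)} = 8^{2} = 64$)
$\frac{12253 + W{\left(3 \right)} \left(-2424\right)}{-28065 - 27047} = \frac{12253 + 64 \left(-2424\right)}{-28065 - 27047} = \frac{12253 - 155136}{-55112} = \left(-142883\right) \left(- \frac{1}{55112}\right) = \frac{142883}{55112}$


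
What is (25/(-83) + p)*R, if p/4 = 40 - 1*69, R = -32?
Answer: 308896/83 ≈ 3721.6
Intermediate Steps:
p = -116 (p = 4*(40 - 1*69) = 4*(40 - 69) = 4*(-29) = -116)
(25/(-83) + p)*R = (25/(-83) - 116)*(-32) = (25*(-1/83) - 116)*(-32) = (-25/83 - 116)*(-32) = -9653/83*(-32) = 308896/83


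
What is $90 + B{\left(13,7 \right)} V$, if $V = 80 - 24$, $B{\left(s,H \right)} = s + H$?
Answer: $1210$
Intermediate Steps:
$B{\left(s,H \right)} = H + s$
$V = 56$ ($V = 80 - 24 = 56$)
$90 + B{\left(13,7 \right)} V = 90 + \left(7 + 13\right) 56 = 90 + 20 \cdot 56 = 90 + 1120 = 1210$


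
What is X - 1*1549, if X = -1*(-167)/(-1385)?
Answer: -2145532/1385 ≈ -1549.1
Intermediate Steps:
X = -167/1385 (X = 167*(-1/1385) = -167/1385 ≈ -0.12058)
X - 1*1549 = -167/1385 - 1*1549 = -167/1385 - 1549 = -2145532/1385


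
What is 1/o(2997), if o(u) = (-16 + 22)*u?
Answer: 1/17982 ≈ 5.5611e-5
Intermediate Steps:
o(u) = 6*u
1/o(2997) = 1/(6*2997) = 1/17982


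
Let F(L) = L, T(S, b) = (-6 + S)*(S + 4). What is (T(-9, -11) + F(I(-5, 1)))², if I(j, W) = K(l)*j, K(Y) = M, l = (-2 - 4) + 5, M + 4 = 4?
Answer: 5625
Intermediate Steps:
M = 0 (M = -4 + 4 = 0)
l = -1 (l = -6 + 5 = -1)
K(Y) = 0
I(j, W) = 0 (I(j, W) = 0*j = 0)
T(S, b) = (-6 + S)*(4 + S)
(T(-9, -11) + F(I(-5, 1)))² = ((-24 + (-9)² - 2*(-9)) + 0)² = ((-24 + 81 + 18) + 0)² = (75 + 0)² = 75² = 5625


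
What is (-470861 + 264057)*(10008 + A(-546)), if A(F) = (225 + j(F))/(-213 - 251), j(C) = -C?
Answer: -240044692641/116 ≈ -2.0694e+9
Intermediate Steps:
A(F) = -225/464 + F/464 (A(F) = (225 - F)/(-213 - 251) = (225 - F)/(-464) = (225 - F)*(-1/464) = -225/464 + F/464)
(-470861 + 264057)*(10008 + A(-546)) = (-470861 + 264057)*(10008 + (-225/464 + (1/464)*(-546))) = -206804*(10008 + (-225/464 - 273/232)) = -206804*(10008 - 771/464) = -206804*4642941/464 = -240044692641/116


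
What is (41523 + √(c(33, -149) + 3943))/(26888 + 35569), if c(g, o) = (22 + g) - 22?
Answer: 13841/20819 + 2*√994/62457 ≈ 0.66584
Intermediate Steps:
c(g, o) = g
(41523 + √(c(33, -149) + 3943))/(26888 + 35569) = (41523 + √(33 + 3943))/(26888 + 35569) = (41523 + √3976)/62457 = (41523 + 2*√994)*(1/62457) = 13841/20819 + 2*√994/62457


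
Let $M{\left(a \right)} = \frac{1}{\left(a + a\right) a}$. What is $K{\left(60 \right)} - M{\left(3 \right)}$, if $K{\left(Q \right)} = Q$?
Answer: $\frac{1079}{18} \approx 59.944$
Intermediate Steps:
$M{\left(a \right)} = \frac{1}{2 a^{2}}$ ($M{\left(a \right)} = \frac{1}{2 a a} = \frac{\frac{1}{2} \frac{1}{a}}{a} = \frac{1}{2 a^{2}}$)
$K{\left(60 \right)} - M{\left(3 \right)} = 60 - \frac{1}{2 \cdot 9} = 60 - \frac{1}{2} \cdot \frac{1}{9} = 60 - \frac{1}{18} = \frac{1079}{18}$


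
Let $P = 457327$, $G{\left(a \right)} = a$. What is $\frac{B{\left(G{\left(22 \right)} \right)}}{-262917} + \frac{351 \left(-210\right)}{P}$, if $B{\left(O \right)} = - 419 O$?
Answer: $- \frac{1166459368}{9249157143} \approx -0.12612$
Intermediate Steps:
$\frac{B{\left(G{\left(22 \right)} \right)}}{-262917} + \frac{351 \left(-210\right)}{P} = \frac{\left(-419\right) 22}{-262917} + \frac{351 \left(-210\right)}{457327} = \left(-9218\right) \left(- \frac{1}{262917}\right) - \frac{5670}{35179} = \frac{9218}{262917} - \frac{5670}{35179} = - \frac{1166459368}{9249157143}$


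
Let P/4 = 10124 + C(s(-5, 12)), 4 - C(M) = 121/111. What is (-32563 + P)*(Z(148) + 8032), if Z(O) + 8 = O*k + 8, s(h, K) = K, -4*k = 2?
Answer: 7017802090/111 ≈ 6.3223e+7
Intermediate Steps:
k = -½ (k = -¼*2 = -½ ≈ -0.50000)
C(M) = 323/111 (C(M) = 4 - 121/111 = 323/111)
P = 4496348/111 (P = 4*(10124 + 323/111) = 4*(1124087/111) = 4496348/111 ≈ 40508.)
Z(O) = -O/2 (Z(O) = -8 + (O*(-½) + 8) = -8 + (-O/2 + 8) = -8 + (8 - O/2) = -O/2)
(-32563 + P)*(Z(148) + 8032) = (-32563 + 4496348/111)*(-½*148 + 8032) = 881855*(-74 + 8032)/111 = (881855/111)*7958 = 7017802090/111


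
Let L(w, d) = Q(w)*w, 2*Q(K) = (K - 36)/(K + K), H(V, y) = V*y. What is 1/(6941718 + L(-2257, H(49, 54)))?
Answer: 4/27764579 ≈ 1.4407e-7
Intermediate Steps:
Q(K) = (-36 + K)/(4*K) (Q(K) = ((K - 36)/(K + K))/2 = ((-36 + K)/((2*K)))/2 = ((-36 + K)*(1/(2*K)))/2 = ((-36 + K)/(2*K))/2 = (-36 + K)/(4*K))
L(w, d) = -9 + w/4 (L(w, d) = ((-36 + w)/(4*w))*w = -9 + w/4)
1/(6941718 + L(-2257, H(49, 54))) = 1/(6941718 + (-9 + (¼)*(-2257))) = 1/(6941718 + (-9 - 2257/4)) = 1/(6941718 - 2293/4) = 1/(27764579/4) = 4/27764579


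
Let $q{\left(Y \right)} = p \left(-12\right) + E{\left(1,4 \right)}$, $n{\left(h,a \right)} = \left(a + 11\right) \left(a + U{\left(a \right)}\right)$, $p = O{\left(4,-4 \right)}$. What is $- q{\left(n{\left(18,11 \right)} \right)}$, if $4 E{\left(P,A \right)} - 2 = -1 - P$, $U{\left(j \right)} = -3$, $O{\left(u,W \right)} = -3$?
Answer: $-36$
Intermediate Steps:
$p = -3$
$E{\left(P,A \right)} = \frac{1}{4} - \frac{P}{4}$ ($E{\left(P,A \right)} = \frac{1}{2} + \frac{-1 - P}{4} = \frac{1}{2} - \left(\frac{1}{4} + \frac{P}{4}\right) = \frac{1}{4} - \frac{P}{4}$)
$n{\left(h,a \right)} = \left(-3 + a\right) \left(11 + a\right)$ ($n{\left(h,a \right)} = \left(a + 11\right) \left(a - 3\right) = \left(11 + a\right) \left(-3 + a\right) = \left(-3 + a\right) \left(11 + a\right)$)
$q{\left(Y \right)} = 36$ ($q{\left(Y \right)} = \left(-3\right) \left(-12\right) + \left(\frac{1}{4} - \frac{1}{4}\right) = 36 + \left(\frac{1}{4} - \frac{1}{4}\right) = 36 + 0 = 36$)
$- q{\left(n{\left(18,11 \right)} \right)} = \left(-1\right) 36 = -36$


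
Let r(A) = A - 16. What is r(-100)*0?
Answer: 0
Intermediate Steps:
r(A) = -16 + A
r(-100)*0 = (-16 - 100)*0 = -116*0 = 0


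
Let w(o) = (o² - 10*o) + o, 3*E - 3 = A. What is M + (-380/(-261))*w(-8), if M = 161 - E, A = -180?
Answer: 109100/261 ≈ 418.01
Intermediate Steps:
E = -59 (E = 1 + (⅓)*(-180) = 1 - 60 = -59)
w(o) = o² - 9*o
M = 220 (M = 161 - 1*(-59) = 161 + 59 = 220)
M + (-380/(-261))*w(-8) = 220 + (-380/(-261))*(-8*(-9 - 8)) = 220 + (-380*(-1/261))*(-8*(-17)) = 220 + (380/261)*136 = 220 + 51680/261 = 109100/261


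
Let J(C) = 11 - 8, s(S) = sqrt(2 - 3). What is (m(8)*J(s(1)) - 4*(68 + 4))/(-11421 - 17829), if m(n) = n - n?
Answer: 16/1625 ≈ 0.0098462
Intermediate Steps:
m(n) = 0
s(S) = I (s(S) = sqrt(-1) = I)
J(C) = 3
(m(8)*J(s(1)) - 4*(68 + 4))/(-11421 - 17829) = (0*3 - 4*(68 + 4))/(-11421 - 17829) = (0 - 4*72)/(-29250) = (0 - 288)*(-1/29250) = -288*(-1/29250) = 16/1625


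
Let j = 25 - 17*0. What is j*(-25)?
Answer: -625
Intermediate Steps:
j = 25 (j = 25 + 0 = 25)
j*(-25) = 25*(-25) = -625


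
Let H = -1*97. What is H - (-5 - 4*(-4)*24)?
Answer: -476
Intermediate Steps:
H = -97
H - (-5 - 4*(-4)*24) = -97 - (-5 - 4*(-4)*24) = -97 - (-5 + 16*24) = -97 - (-5 + 384) = -97 - 1*379 = -97 - 379 = -476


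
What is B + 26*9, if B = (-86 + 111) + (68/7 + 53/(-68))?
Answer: 127537/476 ≈ 267.94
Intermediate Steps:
B = 16153/476 (B = 25 + (68*(1/7) + 53*(-1/68)) = 25 + (68/7 - 53/68) = 25 + 4253/476 = 16153/476 ≈ 33.935)
B + 26*9 = 16153/476 + 26*9 = 16153/476 + 234 = 127537/476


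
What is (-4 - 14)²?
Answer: 324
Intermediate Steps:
(-4 - 14)² = (-18)² = 324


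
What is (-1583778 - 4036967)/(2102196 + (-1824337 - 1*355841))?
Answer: 5620745/77982 ≈ 72.078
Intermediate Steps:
(-1583778 - 4036967)/(2102196 + (-1824337 - 1*355841)) = -5620745/(2102196 + (-1824337 - 355841)) = -5620745/(2102196 - 2180178) = -5620745/(-77982) = -5620745*(-1/77982) = 5620745/77982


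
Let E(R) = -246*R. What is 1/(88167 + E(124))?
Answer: 1/57663 ≈ 1.7342e-5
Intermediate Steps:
1/(88167 + E(124)) = 1/(88167 - 246*124) = 1/(88167 - 30504) = 1/57663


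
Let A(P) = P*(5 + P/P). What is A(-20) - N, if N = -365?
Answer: 245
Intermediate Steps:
A(P) = 6*P (A(P) = P*(5 + 1) = P*6 = 6*P)
A(-20) - N = 6*(-20) - 1*(-365) = -120 + 365 = 245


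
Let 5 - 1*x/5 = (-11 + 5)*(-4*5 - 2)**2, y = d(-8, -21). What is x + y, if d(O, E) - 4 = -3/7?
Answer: 101840/7 ≈ 14549.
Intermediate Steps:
d(O, E) = 25/7 (d(O, E) = 4 - 3/7 = 25/7)
y = 25/7 ≈ 3.5714
x = 14545 (x = 25 - 5*(-11 + 5)*(-4*5 - 2)**2 = 25 - (-30)*(-20 - 2)**2 = 25 - (-30)*(-22)**2 = 25 - (-30)*484 = 25 - 5*(-2904) = 25 + 14520 = 14545)
x + y = 14545 + 25/7 = 101840/7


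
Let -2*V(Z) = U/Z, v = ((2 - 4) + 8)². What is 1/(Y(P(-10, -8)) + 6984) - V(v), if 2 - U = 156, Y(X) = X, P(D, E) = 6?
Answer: -89699/41940 ≈ -2.1387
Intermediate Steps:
v = 36 (v = (-2 + 8)² = 6² = 36)
U = -154 (U = 2 - 1*156 = 2 - 156 = -154)
V(Z) = 77/Z (V(Z) = -(-77)/Z = 77/Z)
1/(Y(P(-10, -8)) + 6984) - V(v) = 1/(6 + 6984) - 77/36 = 1/6990 - 77/36 = -89699/41940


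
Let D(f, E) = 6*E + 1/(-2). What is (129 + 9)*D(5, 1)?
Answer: 759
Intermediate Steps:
D(f, E) = -½ + 6*E (D(f, E) = 6*E - ½ = -½ + 6*E)
(129 + 9)*D(5, 1) = (129 + 9)*(-½ + 6*1) = 138*(-½ + 6) = 138*(11/2) = 759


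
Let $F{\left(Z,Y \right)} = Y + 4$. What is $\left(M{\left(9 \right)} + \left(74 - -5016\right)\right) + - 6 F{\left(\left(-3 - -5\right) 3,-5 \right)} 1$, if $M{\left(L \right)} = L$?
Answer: $5105$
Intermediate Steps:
$F{\left(Z,Y \right)} = 4 + Y$
$\left(M{\left(9 \right)} + \left(74 - -5016\right)\right) + - 6 F{\left(\left(-3 - -5\right) 3,-5 \right)} 1 = \left(9 + \left(74 - -5016\right)\right) + - 6 \left(4 - 5\right) 1 = \left(9 + \left(74 + 5016\right)\right) + \left(-6\right) \left(-1\right) 1 = \left(9 + 5090\right) + 6 \cdot 1 = 5099 + 6 = 5105$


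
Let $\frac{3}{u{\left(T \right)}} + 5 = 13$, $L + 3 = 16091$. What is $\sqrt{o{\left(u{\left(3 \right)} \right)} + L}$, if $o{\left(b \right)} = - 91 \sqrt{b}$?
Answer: $\frac{\sqrt{64352 - 91 \sqrt{6}}}{2} \approx 126.62$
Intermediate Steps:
$L = 16088$ ($L = -3 + 16091 = 16088$)
$u{\left(T \right)} = \frac{3}{8}$ ($u{\left(T \right)} = \frac{3}{-5 + 13} = \frac{3}{8}$)
$\sqrt{o{\left(u{\left(3 \right)} \right)} + L} = \sqrt{- 91 \sqrt{\frac{3}{8}} + 16088} = \sqrt{- 91 \frac{\sqrt{6}}{4} + 16088} = \sqrt{- \frac{91 \sqrt{6}}{4} + 16088} = \sqrt{16088 - \frac{91 \sqrt{6}}{4}}$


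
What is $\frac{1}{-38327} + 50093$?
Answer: $\frac{1919914410}{38327} \approx 50093.0$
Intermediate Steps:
$\frac{1}{-38327} + 50093 = - \frac{1}{38327} + 50093 = \frac{1919914410}{38327}$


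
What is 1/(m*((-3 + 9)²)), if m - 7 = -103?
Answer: -1/3456 ≈ -0.00028935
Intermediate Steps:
m = -96 (m = 7 - 103 = -96)
1/(m*((-3 + 9)²)) = 1/((-96)*((-3 + 9)²)) = -1/(96*(6²)) = -1/96/36 = -1/96*1/36 = -1/3456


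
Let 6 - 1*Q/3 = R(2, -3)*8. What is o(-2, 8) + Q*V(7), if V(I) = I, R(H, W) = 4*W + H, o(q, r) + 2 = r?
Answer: 1812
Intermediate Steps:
o(q, r) = -2 + r
R(H, W) = H + 4*W
Q = 258 (Q = 18 - 3*(2 + 4*(-3))*8 = 18 - 3*(2 - 12)*8 = 18 - (-30)*8 = 18 - 3*(-80) = 18 + 240 = 258)
o(-2, 8) + Q*V(7) = (-2 + 8) + 258*7 = 6 + 1806 = 1812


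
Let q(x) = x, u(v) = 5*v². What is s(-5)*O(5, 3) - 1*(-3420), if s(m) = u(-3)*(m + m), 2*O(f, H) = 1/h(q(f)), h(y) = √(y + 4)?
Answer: 3345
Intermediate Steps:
h(y) = √(4 + y)
O(f, H) = 1/(2*√(4 + f)) (O(f, H) = 1/(2*(√(4 + f))) = 1/(2*√(4 + f)))
s(m) = 90*m (s(m) = (5*(-3)²)*(m + m) = (5*9)*(2*m) = 45*(2*m) = 90*m)
s(-5)*O(5, 3) - 1*(-3420) = (90*(-5))*(1/(2*√(4 + 5))) - 1*(-3420) = -225/√9 + 3420 = -225/3 + 3420 = -450*⅙ + 3420 = -75 + 3420 = 3345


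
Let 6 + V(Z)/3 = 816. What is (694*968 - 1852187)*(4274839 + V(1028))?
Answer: -5048866941255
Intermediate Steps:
V(Z) = 2430 (V(Z) = -18 + 3*816 = -18 + 2448 = 2430)
(694*968 - 1852187)*(4274839 + V(1028)) = (694*968 - 1852187)*(4274839 + 2430) = (671792 - 1852187)*4277269 = -1180395*4277269 = -5048866941255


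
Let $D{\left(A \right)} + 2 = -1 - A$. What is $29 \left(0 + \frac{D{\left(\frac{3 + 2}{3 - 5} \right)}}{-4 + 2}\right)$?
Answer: $\frac{29}{4} \approx 7.25$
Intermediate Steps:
$D{\left(A \right)} = -3 - A$ ($D{\left(A \right)} = -2 - \left(1 + A\right) = -3 - A$)
$29 \left(0 + \frac{D{\left(\frac{3 + 2}{3 - 5} \right)}}{-4 + 2}\right) = 29 \left(0 + \frac{-3 - \frac{3 + 2}{3 - 5}}{-4 + 2}\right) = 29 \left(0 + \frac{-3 - \frac{5}{-2}}{-2}\right) = 29 \left(0 + \left(-3 - 5 \left(- \frac{1}{2}\right)\right) \left(- \frac{1}{2}\right)\right) = 29 \left(0 + \left(-3 - - \frac{5}{2}\right) \left(- \frac{1}{2}\right)\right) = 29 \left(0 + \left(-3 + \frac{5}{2}\right) \left(- \frac{1}{2}\right)\right) = 29 \left(0 - - \frac{1}{4}\right) = 29 \left(0 + \frac{1}{4}\right) = 29 \cdot \frac{1}{4} = \frac{29}{4}$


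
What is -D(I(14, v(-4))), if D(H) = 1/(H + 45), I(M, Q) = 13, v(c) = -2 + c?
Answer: -1/58 ≈ -0.017241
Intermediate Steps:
D(H) = 1/(45 + H)
-D(I(14, v(-4))) = -1/(45 + 13) = -1/58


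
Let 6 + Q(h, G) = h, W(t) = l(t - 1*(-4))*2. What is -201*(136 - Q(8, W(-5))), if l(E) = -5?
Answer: -26934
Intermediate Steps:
W(t) = -10 (W(t) = -5*2 = -10)
Q(h, G) = -6 + h
-201*(136 - Q(8, W(-5))) = -201*(136 - (-6 + 8)) = -201*(136 - 1*2) = -201*(136 - 2) = -201*134 = -26934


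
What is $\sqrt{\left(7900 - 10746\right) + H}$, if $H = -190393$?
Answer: $3 i \sqrt{21471} \approx 439.59 i$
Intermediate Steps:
$\sqrt{\left(7900 - 10746\right) + H} = \sqrt{\left(7900 - 10746\right) - 190393} = \sqrt{-2846 - 190393} = \sqrt{-193239} = 3 i \sqrt{21471}$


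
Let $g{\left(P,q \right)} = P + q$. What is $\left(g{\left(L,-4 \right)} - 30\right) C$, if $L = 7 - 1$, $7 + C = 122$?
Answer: $-3220$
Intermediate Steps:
$C = 115$ ($C = -7 + 122 = 115$)
$L = 6$ ($L = 7 - 1 = 6$)
$\left(g{\left(L,-4 \right)} - 30\right) C = \left(\left(6 - 4\right) - 30\right) 115 = \left(2 - 30\right) 115 = \left(-28\right) 115 = -3220$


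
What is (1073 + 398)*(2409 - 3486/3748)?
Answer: 6638215533/1874 ≈ 3.5423e+6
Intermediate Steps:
(1073 + 398)*(2409 - 3486/3748) = 1471*(2409 - 3486*1/3748) = 1471*(2409 - 1743/1874) = 1471*(4512723/1874) = 6638215533/1874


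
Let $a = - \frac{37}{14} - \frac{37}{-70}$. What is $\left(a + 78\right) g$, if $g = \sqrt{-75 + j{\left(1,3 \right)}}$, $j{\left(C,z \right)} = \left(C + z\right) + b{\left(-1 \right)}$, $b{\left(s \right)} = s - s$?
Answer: $\frac{2656 i \sqrt{71}}{35} \approx 639.42 i$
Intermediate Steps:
$b{\left(s \right)} = 0$
$a = - \frac{74}{35}$ ($a = \left(-37\right) \frac{1}{14} - - \frac{37}{70} = - \frac{37}{14} + \frac{37}{70} = - \frac{74}{35} \approx -2.1143$)
$j{\left(C,z \right)} = C + z$ ($j{\left(C,z \right)} = \left(C + z\right) + 0 = C + z$)
$g = i \sqrt{71}$ ($g = \sqrt{-75 + \left(1 + 3\right)} = \sqrt{-75 + 4} = \sqrt{-71} = i \sqrt{71} \approx 8.4261 i$)
$\left(a + 78\right) g = \left(- \frac{74}{35} + 78\right) i \sqrt{71} = \frac{2656 i \sqrt{71}}{35}$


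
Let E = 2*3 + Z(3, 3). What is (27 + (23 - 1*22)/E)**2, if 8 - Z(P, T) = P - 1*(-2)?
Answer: 59536/81 ≈ 735.01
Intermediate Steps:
Z(P, T) = 6 - P (Z(P, T) = 8 - (P - 1*(-2)) = 8 - (P + 2) = 8 - (2 + P) = 8 + (-2 - P) = 6 - P)
E = 9 (E = 2*3 + (6 - 1*3) = 6 + (6 - 3) = 6 + 3 = 9)
(27 + (23 - 1*22)/E)**2 = (27 + (23 - 1*22)/9)**2 = (27 + (23 - 22)*(1/9))**2 = (27 + 1*(1/9))**2 = (27 + 1/9)**2 = (244/9)**2 = 59536/81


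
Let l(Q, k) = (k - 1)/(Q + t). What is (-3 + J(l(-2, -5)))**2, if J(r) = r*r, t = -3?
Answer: 1521/625 ≈ 2.4336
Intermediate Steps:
l(Q, k) = (-1 + k)/(-3 + Q) (l(Q, k) = (k - 1)/(Q - 3) = (-1 + k)/(-3 + Q))
J(r) = r**2
(-3 + J(l(-2, -5)))**2 = (-3 + ((-1 - 5)/(-3 - 2))**2)**2 = (-3 + (-6/(-5))**2)**2 = (-3 + (-1/5*(-6))**2)**2 = (-3 + (6/5)**2)**2 = (-3 + 36/25)**2 = (-39/25)**2 = 1521/625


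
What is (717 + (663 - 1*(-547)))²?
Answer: 3713329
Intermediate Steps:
(717 + (663 - 1*(-547)))² = (717 + (663 + 547))² = (717 + 1210)² = 1927² = 3713329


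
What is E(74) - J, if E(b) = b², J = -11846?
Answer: 17322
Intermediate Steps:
E(74) - J = 74² - 1*(-11846) = 5476 + 11846 = 17322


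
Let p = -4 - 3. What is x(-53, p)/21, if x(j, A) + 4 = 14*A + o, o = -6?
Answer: -36/7 ≈ -5.1429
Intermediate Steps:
p = -7
x(j, A) = -10 + 14*A (x(j, A) = -4 + (14*A - 6) = -4 + (-6 + 14*A) = -10 + 14*A)
x(-53, p)/21 = (-10 + 14*(-7))/21 = (-10 - 98)/21 = (1/21)*(-108) = -36/7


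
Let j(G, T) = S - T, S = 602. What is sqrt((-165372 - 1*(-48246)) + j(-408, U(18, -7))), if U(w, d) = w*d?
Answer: I*sqrt(116398) ≈ 341.17*I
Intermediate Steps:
U(w, d) = d*w
j(G, T) = 602 - T
sqrt((-165372 - 1*(-48246)) + j(-408, U(18, -7))) = sqrt((-165372 - 1*(-48246)) + (602 - (-7)*18)) = sqrt((-165372 + 48246) + (602 - 1*(-126))) = sqrt(-117126 + (602 + 126)) = sqrt(-117126 + 728) = sqrt(-116398) = I*sqrt(116398)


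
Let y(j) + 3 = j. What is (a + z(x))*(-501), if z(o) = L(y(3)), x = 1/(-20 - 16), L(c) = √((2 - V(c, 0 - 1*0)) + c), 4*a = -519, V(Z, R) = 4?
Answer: 260019/4 - 501*I*√2 ≈ 65005.0 - 708.52*I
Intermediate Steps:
a = -519/4 (a = (¼)*(-519) = -519/4 ≈ -129.75)
y(j) = -3 + j
L(c) = √(-2 + c) (L(c) = √((2 - 1*4) + c) = √((2 - 4) + c) = √(-2 + c))
x = -1/36 (x = 1/(-36) = -1/36 ≈ -0.027778)
z(o) = I*√2 (z(o) = √(-2 + (-3 + 3)) = √(-2 + 0) = √(-2) = I*√2)
(a + z(x))*(-501) = (-519/4 + I*√2)*(-501) = 260019/4 - 501*I*√2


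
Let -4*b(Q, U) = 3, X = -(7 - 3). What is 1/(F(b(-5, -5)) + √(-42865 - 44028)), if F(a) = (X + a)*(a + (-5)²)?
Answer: -29488/25641257 - 256*I*√86893/25641257 ≈ -0.00115 - 0.002943*I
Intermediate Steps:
X = -4 (X = -1*4 = -4)
b(Q, U) = -¾ (b(Q, U) = -¼*3 = -¾)
F(a) = (-4 + a)*(25 + a) (F(a) = (-4 + a)*(a + (-5)²) = (-4 + a)*(a + 25) = (-4 + a)*(25 + a))
1/(F(b(-5, -5)) + √(-42865 - 44028)) = 1/((-100 + (-¾)² + 21*(-¾)) + √(-42865 - 44028)) = 1/((-100 + 9/16 - 63/4) + √(-86893)) = 1/(-1843/16 + I*√86893)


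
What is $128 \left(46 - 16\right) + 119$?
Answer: $3959$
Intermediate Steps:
$128 \left(46 - 16\right) + 119 = 128 \cdot 30 + 119 = 3840 + 119 = 3959$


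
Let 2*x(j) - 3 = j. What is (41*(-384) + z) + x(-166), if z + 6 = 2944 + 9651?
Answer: -6473/2 ≈ -3236.5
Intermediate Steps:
x(j) = 3/2 + j/2
z = 12589 (z = -6 + (2944 + 9651) = -6 + 12595 = 12589)
(41*(-384) + z) + x(-166) = (41*(-384) + 12589) + (3/2 + (1/2)*(-166)) = (-15744 + 12589) + (3/2 - 83) = -3155 - 163/2 = -6473/2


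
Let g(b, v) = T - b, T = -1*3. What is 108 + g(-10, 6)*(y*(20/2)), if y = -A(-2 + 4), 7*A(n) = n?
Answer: 88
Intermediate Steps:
A(n) = n/7
y = -2/7 (y = -(-2 + 4)/7 = -2/7 ≈ -0.28571)
T = -3
g(b, v) = -3 - b
108 + g(-10, 6)*(y*(20/2)) = 108 + (-3 - 1*(-10))*(-40/(7*2)) = 108 + (-3 + 10)*(-40/(7*2)) = 108 + 7*(-2/7*10) = 108 + 7*(-20/7) = 108 - 20 = 88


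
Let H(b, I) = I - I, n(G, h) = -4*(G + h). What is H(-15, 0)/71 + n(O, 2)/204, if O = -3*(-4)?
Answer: -14/51 ≈ -0.27451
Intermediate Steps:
O = 12
n(G, h) = -4*G - 4*h
H(b, I) = 0
H(-15, 0)/71 + n(O, 2)/204 = 0/71 + (-4*12 - 4*2)/204 = 0*(1/71) + (-48 - 8)*(1/204) = 0 - 56*1/204 = 0 - 14/51 = -14/51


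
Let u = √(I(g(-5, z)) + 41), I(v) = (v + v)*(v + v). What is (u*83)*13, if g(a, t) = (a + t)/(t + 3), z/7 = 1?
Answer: 7553*√21/5 ≈ 6922.4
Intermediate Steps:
z = 7 (z = 7*1 = 7)
g(a, t) = (a + t)/(3 + t)
I(v) = 4*v² (I(v) = (2*v)*(2*v) = 4*v²)
u = 7*√21/5 (u = √(4*((-5 + 7)/(3 + 7))² + 41) = √(4*(2/10)² + 41) = √(4*((⅒)*2)² + 41) = √(4*(⅕)² + 41) = √(4*(1/25) + 41) = √(4/25 + 41) = √(1029/25) = 7*√21/5 ≈ 6.4156)
(u*83)*13 = ((7*√21/5)*83)*13 = (581*√21/5)*13 = 7553*√21/5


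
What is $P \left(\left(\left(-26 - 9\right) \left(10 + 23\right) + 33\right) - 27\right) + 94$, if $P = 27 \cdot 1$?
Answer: $-30929$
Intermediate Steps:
$P = 27$
$P \left(\left(\left(-26 - 9\right) \left(10 + 23\right) + 33\right) - 27\right) + 94 = 27 \left(\left(\left(-26 - 9\right) \left(10 + 23\right) + 33\right) - 27\right) + 94 = 27 \left(\left(\left(-35\right) 33 + 33\right) - 27\right) + 94 = 27 \left(\left(-1155 + 33\right) - 27\right) + 94 = 27 \left(-1122 - 27\right) + 94 = 27 \left(-1149\right) + 94 = -31023 + 94 = -30929$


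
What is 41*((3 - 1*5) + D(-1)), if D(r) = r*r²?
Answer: -123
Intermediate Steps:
D(r) = r³
41*((3 - 1*5) + D(-1)) = 41*((3 - 1*5) + (-1)³) = 41*((3 - 5) - 1) = 41*(-2 - 1) = 41*(-3) = -123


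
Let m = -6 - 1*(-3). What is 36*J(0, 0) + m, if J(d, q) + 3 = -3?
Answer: -219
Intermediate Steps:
J(d, q) = -6 (J(d, q) = -3 - 3 = -6)
m = -3 (m = -6 + 3 = -3)
36*J(0, 0) + m = 36*(-6) - 3 = -216 - 3 = -219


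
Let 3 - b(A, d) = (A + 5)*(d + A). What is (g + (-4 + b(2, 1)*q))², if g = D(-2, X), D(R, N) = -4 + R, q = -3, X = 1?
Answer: 1936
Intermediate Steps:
b(A, d) = 3 - (5 + A)*(A + d) (b(A, d) = 3 - (A + 5)*(d + A) = 3 - (5 + A)*(A + d))
g = -6 (g = -4 - 2 = -6)
(g + (-4 + b(2, 1)*q))² = (-6 + (-4 + (3 - 1*2² - 5*2 - 5*1 - 1*2*1)*(-3)))² = (-6 + (-4 + (3 - 1*4 - 10 - 5 - 2)*(-3)))² = (-6 + (-4 + (3 - 4 - 10 - 5 - 2)*(-3)))² = (-6 + (-4 - 18*(-3)))² = (-6 + (-4 + 54))² = (-6 + 50)² = 44² = 1936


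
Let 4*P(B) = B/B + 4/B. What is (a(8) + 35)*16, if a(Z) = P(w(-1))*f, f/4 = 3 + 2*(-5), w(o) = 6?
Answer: 1120/3 ≈ 373.33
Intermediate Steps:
f = -28 (f = 4*(3 + 2*(-5)) = 4*(3 - 10) = 4*(-7) = -28)
P(B) = 1/4 + 1/B (P(B) = (B/B + 4/B)/4 = (1 + 4/B)/4 = 1/4 + 1/B)
a(Z) = -35/3 (a(Z) = ((1/4)*(4 + 6)/6)*(-28) = ((1/4)*(1/6)*10)*(-28) = (5/12)*(-28) = -35/3)
(a(8) + 35)*16 = (-35/3 + 35)*16 = (70/3)*16 = 1120/3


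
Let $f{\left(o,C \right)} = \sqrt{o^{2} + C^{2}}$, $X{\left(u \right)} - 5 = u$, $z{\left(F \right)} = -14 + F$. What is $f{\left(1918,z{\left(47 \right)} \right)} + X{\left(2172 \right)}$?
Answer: $2177 + \sqrt{3679813} \approx 4095.3$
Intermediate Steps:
$X{\left(u \right)} = 5 + u$
$f{\left(o,C \right)} = \sqrt{C^{2} + o^{2}}$
$f{\left(1918,z{\left(47 \right)} \right)} + X{\left(2172 \right)} = \sqrt{\left(-14 + 47\right)^{2} + 1918^{2}} + \left(5 + 2172\right) = \sqrt{33^{2} + 3678724} + 2177 = \sqrt{1089 + 3678724} + 2177 = \sqrt{3679813} + 2177 = 2177 + \sqrt{3679813}$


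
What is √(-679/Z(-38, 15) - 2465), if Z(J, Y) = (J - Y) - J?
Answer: 2*I*√136110/15 ≈ 49.191*I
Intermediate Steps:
Z(J, Y) = -Y
√(-679/Z(-38, 15) - 2465) = √(-679/((-1*15)) - 2465) = √(-679/(-15) - 2465) = √(-679*(-1/15) - 2465) = √(679/15 - 2465) = √(-36296/15) = 2*I*√136110/15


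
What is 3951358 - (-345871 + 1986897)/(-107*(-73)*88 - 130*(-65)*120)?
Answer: 3361356208359/850684 ≈ 3.9514e+6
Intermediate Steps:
3951358 - (-345871 + 1986897)/(-107*(-73)*88 - 130*(-65)*120) = 3951358 - 1641026/(7811*88 + 8450*120) = 3951358 - 1641026/(687368 + 1014000) = 3951358 - 1641026/1701368 = 3951358 - 1*820513/850684 = 3951358 - 820513/850684 = 3361356208359/850684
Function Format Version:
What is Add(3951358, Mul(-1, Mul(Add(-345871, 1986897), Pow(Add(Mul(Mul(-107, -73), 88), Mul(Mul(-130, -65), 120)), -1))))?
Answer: Rational(3361356208359, 850684) ≈ 3.9514e+6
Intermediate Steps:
Add(3951358, Mul(-1, Mul(Add(-345871, 1986897), Pow(Add(Mul(Mul(-107, -73), 88), Mul(Mul(-130, -65), 120)), -1)))) = Add(3951358, Mul(-1, Mul(1641026, Pow(Add(Mul(7811, 88), Mul(8450, 120)), -1)))) = Add(3951358, Mul(-1, Mul(1641026, Pow(Add(687368, 1014000), -1)))) = Add(3951358, Mul(-1, Mul(1641026, Pow(1701368, -1)))) = Add(3951358, Mul(-1, Mul(1641026, Rational(1, 1701368)))) = Add(3951358, Mul(-1, Rational(820513, 850684))) = Add(3951358, Rational(-820513, 850684)) = Rational(3361356208359, 850684)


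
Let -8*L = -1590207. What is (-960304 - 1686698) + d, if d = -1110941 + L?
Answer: -28473337/8 ≈ -3.5592e+6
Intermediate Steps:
L = 1590207/8 (L = -⅛*(-1590207) = 1590207/8 ≈ 1.9878e+5)
d = -7297321/8 (d = -1110941 + 1590207/8 = -7297321/8 ≈ -9.1217e+5)
(-960304 - 1686698) + d = (-960304 - 1686698) - 7297321/8 = -2647002 - 7297321/8 = -28473337/8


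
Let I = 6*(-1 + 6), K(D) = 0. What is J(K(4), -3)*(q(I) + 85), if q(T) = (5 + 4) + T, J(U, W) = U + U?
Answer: 0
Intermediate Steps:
J(U, W) = 2*U
I = 30 (I = 6*5 = 30)
q(T) = 9 + T
J(K(4), -3)*(q(I) + 85) = (2*0)*((9 + 30) + 85) = 0*(39 + 85) = 0*124 = 0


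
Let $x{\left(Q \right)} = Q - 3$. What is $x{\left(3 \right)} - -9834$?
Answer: $9834$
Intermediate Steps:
$x{\left(Q \right)} = -3 + Q$ ($x{\left(Q \right)} = Q - 3 = -3 + Q$)
$x{\left(3 \right)} - -9834 = \left(-3 + 3\right) - -9834 = 0 + 9834 = 9834$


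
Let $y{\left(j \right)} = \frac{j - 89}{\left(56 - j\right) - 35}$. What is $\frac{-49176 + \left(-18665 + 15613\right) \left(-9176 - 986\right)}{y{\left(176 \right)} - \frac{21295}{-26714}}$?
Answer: $\frac{128216873436160}{976607} \approx 1.3129 \cdot 10^{8}$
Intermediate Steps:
$y{\left(j \right)} = \frac{-89 + j}{21 - j}$
$\frac{-49176 + \left(-18665 + 15613\right) \left(-9176 - 986\right)}{y{\left(176 \right)} - \frac{21295}{-26714}} = \frac{-49176 + \left(-18665 + 15613\right) \left(-9176 - 986\right)}{\frac{89 - 176}{-21 + 176} - \frac{21295}{-26714}} = \frac{-49176 - -31014424}{\frac{89 - 176}{155} - - \frac{21295}{26714}} = \frac{-49176 + 31014424}{\frac{1}{155} \left(-87\right) + \frac{21295}{26714}} = \frac{30965248}{- \frac{87}{155} + \frac{21295}{26714}} = \frac{30965248}{\frac{976607}{4140670}} = 30965248 \cdot \frac{4140670}{976607} = \frac{128216873436160}{976607}$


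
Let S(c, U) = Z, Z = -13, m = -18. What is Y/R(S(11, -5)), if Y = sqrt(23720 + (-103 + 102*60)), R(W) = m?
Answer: -sqrt(29737)/18 ≈ -9.5802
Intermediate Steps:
S(c, U) = -13
R(W) = -18
Y = sqrt(29737) (Y = sqrt(23720 + (-103 + 6120)) = sqrt(23720 + 6017) = sqrt(29737) ≈ 172.44)
Y/R(S(11, -5)) = sqrt(29737)/(-18) = sqrt(29737)*(-1/18) = -sqrt(29737)/18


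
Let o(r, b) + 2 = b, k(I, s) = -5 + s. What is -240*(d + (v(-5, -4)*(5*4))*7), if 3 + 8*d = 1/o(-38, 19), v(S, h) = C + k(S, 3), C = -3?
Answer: 2857500/17 ≈ 1.6809e+5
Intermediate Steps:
o(r, b) = -2 + b
v(S, h) = -5 (v(S, h) = -3 + (-5 + 3) = -3 - 2 = -5)
d = -25/68 (d = -3/8 + 1/(8*(-2 + 19)) = -3/8 + (1/8)/17 = -3/8 + (1/8)*(1/17) = -3/8 + 1/136 = -25/68 ≈ -0.36765)
-240*(d + (v(-5, -4)*(5*4))*7) = -240*(-25/68 - 25*4*7) = -240*(-25/68 - 5*20*7) = -240*(-25/68 - 100*7) = -240*(-25/68 - 700) = -240*(-47625/68) = 2857500/17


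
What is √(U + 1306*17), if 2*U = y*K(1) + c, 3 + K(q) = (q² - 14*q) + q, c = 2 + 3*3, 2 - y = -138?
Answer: √84630/2 ≈ 145.46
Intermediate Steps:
y = 140 (y = 2 - 1*(-138) = 2 + 138 = 140)
c = 11 (c = 2 + 9 = 11)
K(q) = -3 + q² - 13*q (K(q) = -3 + ((q² - 14*q) + q) = -3 + (q² - 13*q) = -3 + q² - 13*q)
U = -2089/2 (U = (140*(-3 + 1² - 13*1) + 11)/2 = (140*(-3 + 1 - 13) + 11)/2 = (140*(-15) + 11)/2 = (-2100 + 11)/2 = (½)*(-2089) = -2089/2 ≈ -1044.5)
√(U + 1306*17) = √(-2089/2 + 1306*17) = √(-2089/2 + 22202) = √(42315/2) = √84630/2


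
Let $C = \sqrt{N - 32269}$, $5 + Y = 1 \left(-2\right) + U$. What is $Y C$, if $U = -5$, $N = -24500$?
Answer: $- 12 i \sqrt{56769} \approx - 2859.1 i$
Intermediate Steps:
$Y = -12$ ($Y = -5 + \left(1 \left(-2\right) - 5\right) = -5 - 7 = -12$)
$C = i \sqrt{56769}$ ($C = \sqrt{-24500 - 32269} = \sqrt{-56769} = i \sqrt{56769} \approx 238.26 i$)
$Y C = - 12 i \sqrt{56769}$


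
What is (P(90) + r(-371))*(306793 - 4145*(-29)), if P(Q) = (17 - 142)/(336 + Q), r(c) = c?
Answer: -33769350329/213 ≈ -1.5854e+8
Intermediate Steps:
P(Q) = -125/(336 + Q)
(P(90) + r(-371))*(306793 - 4145*(-29)) = (-125/(336 + 90) - 371)*(306793 - 4145*(-29)) = (-125/426 - 371)*(306793 + 120205) = (-125*1/426 - 371)*426998 = (-125/426 - 371)*426998 = -158171/426*426998 = -33769350329/213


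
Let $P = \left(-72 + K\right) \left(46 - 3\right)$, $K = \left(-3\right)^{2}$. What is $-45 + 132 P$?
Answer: $-357633$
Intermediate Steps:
$K = 9$
$P = -2709$ ($P = \left(-72 + 9\right) \left(46 - 3\right) = \left(-63\right) 43 = -2709$)
$-45 + 132 P = -45 + 132 \left(-2709\right) = -45 - 357588 = -357633$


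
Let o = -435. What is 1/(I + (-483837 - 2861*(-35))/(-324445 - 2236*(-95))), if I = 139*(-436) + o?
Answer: -112025/6837510273 ≈ -1.6384e-5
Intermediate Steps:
I = -61039 (I = 139*(-436) - 435 = -60604 - 435 = -61039)
1/(I + (-483837 - 2861*(-35))/(-324445 - 2236*(-95))) = 1/(-61039 + (-483837 - 2861*(-35))/(-324445 - 2236*(-95))) = 1/(-61039 + (-483837 + 100135)/(-324445 + 212420)) = 1/(-61039 - 383702/(-112025)) = 1/(-61039 - 383702*(-1/112025)) = 1/(-61039 + 383702/112025) = 1/(-6837510273/112025) = -112025/6837510273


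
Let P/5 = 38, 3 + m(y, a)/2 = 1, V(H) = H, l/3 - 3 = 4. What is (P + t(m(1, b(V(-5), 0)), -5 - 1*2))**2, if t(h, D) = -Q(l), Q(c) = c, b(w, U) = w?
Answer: 28561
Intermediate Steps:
l = 21 (l = 9 + 3*4 = 9 + 12 = 21)
m(y, a) = -4 (m(y, a) = -6 + 2*1 = -6 + 2 = -4)
P = 190 (P = 5*38 = 190)
t(h, D) = -21 (t(h, D) = -1*21 = -21)
(P + t(m(1, b(V(-5), 0)), -5 - 1*2))**2 = (190 - 21)**2 = 169**2 = 28561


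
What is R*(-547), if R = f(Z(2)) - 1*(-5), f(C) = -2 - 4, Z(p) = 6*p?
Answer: 547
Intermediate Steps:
f(C) = -6
R = -1 (R = -6 - 1*(-5) = -6 + 5 = -1)
R*(-547) = -1*(-547) = 547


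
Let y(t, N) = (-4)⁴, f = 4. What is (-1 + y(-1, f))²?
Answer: 65025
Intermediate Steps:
y(t, N) = 256
(-1 + y(-1, f))² = (-1 + 256)² = 255² = 65025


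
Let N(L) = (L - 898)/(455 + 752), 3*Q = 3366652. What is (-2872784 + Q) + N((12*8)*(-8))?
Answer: -372870994/213 ≈ -1.7506e+6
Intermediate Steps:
Q = 3366652/3 (Q = (⅓)*3366652 = 3366652/3 ≈ 1.1222e+6)
N(L) = -898/1207 + L/1207 (N(L) = (-898 + L)/1207 = (-898 + L)*(1/1207) = -898/1207 + L/1207)
(-2872784 + Q) + N((12*8)*(-8)) = (-2872784 + 3366652/3) + (-898/1207 + ((12*8)*(-8))/1207) = -5251700/3 + (-898/1207 + (96*(-8))/1207) = -5251700/3 + (-898/1207 + (1/1207)*(-768)) = -5251700/3 + (-898/1207 - 768/1207) = -5251700/3 - 98/71 = -372870994/213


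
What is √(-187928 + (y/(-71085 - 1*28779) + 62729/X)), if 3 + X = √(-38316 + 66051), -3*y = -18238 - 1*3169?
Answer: √(1562025643043274 - 20147354879309418*√15)/(49932*√(-3 + 43*√15)) ≈ 433.06*I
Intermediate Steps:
y = 21407/3 (y = -(-18238 - 1*3169)/3 = -(-18238 - 3169)/3 = -⅓*(-21407) = 21407/3 ≈ 7135.7)
X = -3 + 43*√15 (X = -3 + √(-38316 + 66051) = -3 + √27735 = -3 + 43*√15 ≈ 163.54)
√(-187928 + (y/(-71085 - 1*28779) + 62729/X)) = √(-187928 + (21407/(3*(-71085 - 1*28779)) + 62729/(-3 + 43*√15))) = √(-187928 + (21407/(3*(-71085 - 28779)) + 62729/(-3 + 43*√15))) = √(-187928 + ((21407/3)/(-99864) + 62729/(-3 + 43*√15))) = √(-187928 + ((21407/3)*(-1/99864) + 62729/(-3 + 43*√15))) = √(-187928 + (-21407/299592 + 62729/(-3 + 43*√15))) = √(-56301746783/299592 + 62729/(-3 + 43*√15))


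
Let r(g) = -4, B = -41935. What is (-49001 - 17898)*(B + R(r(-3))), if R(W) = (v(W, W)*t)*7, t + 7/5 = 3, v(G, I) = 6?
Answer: 14004569761/5 ≈ 2.8009e+9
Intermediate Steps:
t = 8/5 (t = -7/5 + 3 = 8/5 ≈ 1.6000)
R(W) = 336/5 (R(W) = (6*(8/5))*7 = (48/5)*7 = 336/5)
(-49001 - 17898)*(B + R(r(-3))) = (-49001 - 17898)*(-41935 + 336/5) = -66899*(-209339/5) = 14004569761/5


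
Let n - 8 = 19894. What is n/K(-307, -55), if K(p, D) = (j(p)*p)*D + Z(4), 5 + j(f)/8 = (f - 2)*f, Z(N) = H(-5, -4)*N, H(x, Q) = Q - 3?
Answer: 9951/6406709306 ≈ 1.5532e-6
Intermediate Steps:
n = 19902 (n = 8 + 19894 = 19902)
H(x, Q) = -3 + Q
Z(N) = -7*N (Z(N) = (-3 - 4)*N = -7*N)
j(f) = -40 + 8*f*(-2 + f) (j(f) = -40 + 8*((f - 2)*f) = -40 + 8*((-2 + f)*f) = -40 + 8*(f*(-2 + f)) = -40 + 8*f*(-2 + f))
K(p, D) = -28 + D*p*(-40 - 16*p + 8*p²) (K(p, D) = ((-40 - 16*p + 8*p²)*p)*D - 7*4 = (p*(-40 - 16*p + 8*p²))*D - 28 = D*p*(-40 - 16*p + 8*p²) - 28 = -28 + D*p*(-40 - 16*p + 8*p²))
n/K(-307, -55) = 19902/(-28 - 8*(-55)*(-307)*(5 - 1*(-307)² + 2*(-307))) = 19902/(-28 - 8*(-55)*(-307)*(5 - 1*94249 - 614)) = 19902/(-28 - 8*(-55)*(-307)*(5 - 94249 - 614)) = 19902/(-28 - 8*(-55)*(-307)*(-94858)) = 19902/(-28 + 12813418640) = 19902/12813418612 = 19902*(1/12813418612) = 9951/6406709306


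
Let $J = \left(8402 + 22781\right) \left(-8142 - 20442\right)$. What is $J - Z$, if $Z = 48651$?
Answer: $-891383523$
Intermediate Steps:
$J = -891334872$ ($J = 31183 \left(-28584\right) = -891334872$)
$J - Z = -891334872 - 48651 = -891383523$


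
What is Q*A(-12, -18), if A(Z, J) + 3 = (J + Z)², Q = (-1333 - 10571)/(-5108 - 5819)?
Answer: 10677888/10927 ≈ 977.20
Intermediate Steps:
Q = 11904/10927 (Q = -11904/(-10927) = -11904*(-1/10927) = 11904/10927 ≈ 1.0894)
A(Z, J) = -3 + (J + Z)²
Q*A(-12, -18) = 11904*(-3 + (-18 - 12)²)/10927 = 11904*(-3 + (-30)²)/10927 = 11904*(-3 + 900)/10927 = (11904/10927)*897 = 10677888/10927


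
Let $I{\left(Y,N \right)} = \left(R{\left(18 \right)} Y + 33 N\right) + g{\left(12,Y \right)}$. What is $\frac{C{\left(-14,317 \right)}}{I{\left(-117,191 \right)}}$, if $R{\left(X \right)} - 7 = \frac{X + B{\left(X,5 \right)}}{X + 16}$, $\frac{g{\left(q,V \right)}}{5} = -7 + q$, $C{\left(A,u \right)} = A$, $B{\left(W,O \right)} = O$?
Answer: $- \frac{476}{184615} \approx -0.0025783$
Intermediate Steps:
$g{\left(q,V \right)} = -35 + 5 q$ ($g{\left(q,V \right)} = 5 \left(-7 + q\right) = -35 + 5 q$)
$R{\left(X \right)} = 7 + \frac{5 + X}{16 + X}$ ($R{\left(X \right)} = 7 + \frac{X + 5}{X + 16} = 7 + \frac{5 + X}{16 + X}$)
$I{\left(Y,N \right)} = 25 + 33 N + \frac{261 Y}{34}$ ($I{\left(Y,N \right)} = \left(\frac{117 + 8 \cdot 18}{16 + 18} Y + 33 N\right) + \left(-35 + 5 \cdot 12\right) = \left(\frac{117 + 144}{34} Y + 33 N\right) + \left(-35 + 60\right) = \left(\frac{1}{34} \cdot 261 Y + 33 N\right) + 25 = \left(\frac{261 Y}{34} + 33 N\right) + 25 = \left(33 N + \frac{261 Y}{34}\right) + 25 = 25 + 33 N + \frac{261 Y}{34}$)
$\frac{C{\left(-14,317 \right)}}{I{\left(-117,191 \right)}} = - \frac{14}{25 + 33 \cdot 191 + \frac{261}{34} \left(-117\right)} = - \frac{14}{25 + 6303 - \frac{30537}{34}} = - \frac{14}{\frac{184615}{34}} = \left(-14\right) \frac{34}{184615} = - \frac{476}{184615}$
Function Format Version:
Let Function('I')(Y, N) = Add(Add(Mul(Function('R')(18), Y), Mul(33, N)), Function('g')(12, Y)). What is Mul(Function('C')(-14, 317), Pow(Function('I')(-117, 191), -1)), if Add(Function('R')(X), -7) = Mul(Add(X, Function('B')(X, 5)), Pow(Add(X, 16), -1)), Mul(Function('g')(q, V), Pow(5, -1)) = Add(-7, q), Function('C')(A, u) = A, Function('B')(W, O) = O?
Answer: Rational(-476, 184615) ≈ -0.0025783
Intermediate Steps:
Function('g')(q, V) = Add(-35, Mul(5, q)) (Function('g')(q, V) = Mul(5, Add(-7, q)) = Add(-35, Mul(5, q)))
Function('R')(X) = Add(7, Mul(Pow(Add(16, X), -1), Add(5, X))) (Function('R')(X) = Add(7, Mul(Add(X, 5), Pow(Add(X, 16), -1))) = Add(7, Mul(Add(5, X), Pow(Add(16, X), -1))) = Add(7, Mul(Pow(Add(16, X), -1), Add(5, X))))
Function('I')(Y, N) = Add(25, Mul(33, N), Mul(Rational(261, 34), Y)) (Function('I')(Y, N) = Add(Add(Mul(Mul(Pow(Add(16, 18), -1), Add(117, Mul(8, 18))), Y), Mul(33, N)), Add(-35, Mul(5, 12))) = Add(Add(Mul(Mul(Pow(34, -1), Add(117, 144)), Y), Mul(33, N)), Add(-35, 60)) = Add(Add(Mul(Mul(Rational(1, 34), 261), Y), Mul(33, N)), 25) = Add(Add(Mul(Rational(261, 34), Y), Mul(33, N)), 25) = Add(Add(Mul(33, N), Mul(Rational(261, 34), Y)), 25) = Add(25, Mul(33, N), Mul(Rational(261, 34), Y)))
Mul(Function('C')(-14, 317), Pow(Function('I')(-117, 191), -1)) = Mul(-14, Pow(Add(25, Mul(33, 191), Mul(Rational(261, 34), -117)), -1)) = Mul(-14, Pow(Add(25, 6303, Rational(-30537, 34)), -1)) = Mul(-14, Pow(Rational(184615, 34), -1)) = Mul(-14, Rational(34, 184615)) = Rational(-476, 184615)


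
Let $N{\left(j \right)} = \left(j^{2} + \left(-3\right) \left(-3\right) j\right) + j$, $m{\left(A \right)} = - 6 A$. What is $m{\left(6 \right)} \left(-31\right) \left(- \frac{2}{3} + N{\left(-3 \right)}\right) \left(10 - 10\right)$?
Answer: $0$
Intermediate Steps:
$N{\left(j \right)} = j^{2} + 10 j$ ($N{\left(j \right)} = \left(j^{2} + 9 j\right) + j = j^{2} + 10 j$)
$m{\left(6 \right)} \left(-31\right) \left(- \frac{2}{3} + N{\left(-3 \right)}\right) \left(10 - 10\right) = \left(-6\right) 6 \left(-31\right) \left(- \frac{2}{3} - 3 \left(10 - 3\right)\right) \left(10 - 10\right) = \left(-36\right) \left(-31\right) \left(\left(-2\right) \frac{1}{3} - 21\right) 0 = 1116 \left(- \frac{2}{3} - 21\right) 0 = 1116 \left(\left(- \frac{65}{3}\right) 0\right) = 1116 \cdot 0 = 0$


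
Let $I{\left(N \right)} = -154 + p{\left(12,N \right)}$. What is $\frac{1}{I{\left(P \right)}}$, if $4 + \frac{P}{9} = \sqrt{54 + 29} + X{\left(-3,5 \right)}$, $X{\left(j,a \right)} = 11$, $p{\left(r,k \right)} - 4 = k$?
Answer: $- \frac{29}{282} - \frac{\sqrt{83}}{94} \approx -0.19976$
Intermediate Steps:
$p{\left(r,k \right)} = 4 + k$
$P = 63 + 9 \sqrt{83}$ ($P = -36 + 9 \left(\sqrt{54 + 29} + 11\right) = -36 + 9 \left(\sqrt{83} + 11\right) = -36 + 9 \left(11 + \sqrt{83}\right) = -36 + \left(99 + 9 \sqrt{83}\right) = 63 + 9 \sqrt{83} \approx 144.99$)
$I{\left(N \right)} = -150 + N$ ($I{\left(N \right)} = -154 + \left(4 + N\right) = -150 + N$)
$\frac{1}{I{\left(P \right)}} = \frac{1}{-150 + \left(63 + 9 \sqrt{83}\right)} = \frac{1}{-87 + 9 \sqrt{83}}$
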